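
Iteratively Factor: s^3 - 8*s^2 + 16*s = (s - 4)*(s^2 - 4*s) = s*(s - 4)*(s - 4)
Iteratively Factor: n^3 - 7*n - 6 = (n + 1)*(n^2 - n - 6) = (n + 1)*(n + 2)*(n - 3)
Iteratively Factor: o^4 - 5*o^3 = (o)*(o^3 - 5*o^2) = o^2*(o^2 - 5*o) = o^2*(o - 5)*(o)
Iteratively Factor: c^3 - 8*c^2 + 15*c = (c)*(c^2 - 8*c + 15) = c*(c - 3)*(c - 5)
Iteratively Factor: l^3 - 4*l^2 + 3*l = (l)*(l^2 - 4*l + 3) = l*(l - 3)*(l - 1)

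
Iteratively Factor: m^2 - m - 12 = (m - 4)*(m + 3)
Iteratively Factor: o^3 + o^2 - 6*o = (o + 3)*(o^2 - 2*o) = (o - 2)*(o + 3)*(o)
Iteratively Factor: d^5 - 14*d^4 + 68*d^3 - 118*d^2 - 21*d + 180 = (d - 3)*(d^4 - 11*d^3 + 35*d^2 - 13*d - 60) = (d - 3)*(d + 1)*(d^3 - 12*d^2 + 47*d - 60) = (d - 5)*(d - 3)*(d + 1)*(d^2 - 7*d + 12) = (d - 5)*(d - 4)*(d - 3)*(d + 1)*(d - 3)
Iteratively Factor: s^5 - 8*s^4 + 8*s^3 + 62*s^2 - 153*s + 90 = (s - 1)*(s^4 - 7*s^3 + s^2 + 63*s - 90) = (s - 5)*(s - 1)*(s^3 - 2*s^2 - 9*s + 18) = (s - 5)*(s - 2)*(s - 1)*(s^2 - 9) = (s - 5)*(s - 2)*(s - 1)*(s + 3)*(s - 3)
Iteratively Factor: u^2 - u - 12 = (u + 3)*(u - 4)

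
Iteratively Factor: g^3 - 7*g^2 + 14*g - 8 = (g - 1)*(g^2 - 6*g + 8) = (g - 4)*(g - 1)*(g - 2)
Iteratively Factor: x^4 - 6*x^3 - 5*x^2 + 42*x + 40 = (x + 1)*(x^3 - 7*x^2 + 2*x + 40) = (x - 5)*(x + 1)*(x^2 - 2*x - 8) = (x - 5)*(x + 1)*(x + 2)*(x - 4)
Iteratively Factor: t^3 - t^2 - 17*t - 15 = (t + 1)*(t^2 - 2*t - 15) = (t - 5)*(t + 1)*(t + 3)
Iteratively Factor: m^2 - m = (m - 1)*(m)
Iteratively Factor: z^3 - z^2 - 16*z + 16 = (z - 4)*(z^2 + 3*z - 4) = (z - 4)*(z - 1)*(z + 4)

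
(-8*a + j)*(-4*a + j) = 32*a^2 - 12*a*j + j^2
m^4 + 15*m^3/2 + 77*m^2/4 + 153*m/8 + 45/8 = (m + 1/2)*(m + 3/2)*(m + 5/2)*(m + 3)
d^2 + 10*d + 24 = (d + 4)*(d + 6)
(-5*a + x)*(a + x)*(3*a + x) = -15*a^3 - 17*a^2*x - a*x^2 + x^3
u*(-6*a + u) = -6*a*u + u^2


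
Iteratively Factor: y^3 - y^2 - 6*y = (y)*(y^2 - y - 6) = y*(y - 3)*(y + 2)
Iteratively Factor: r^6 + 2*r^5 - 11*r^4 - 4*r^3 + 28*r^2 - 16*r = (r - 1)*(r^5 + 3*r^4 - 8*r^3 - 12*r^2 + 16*r) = (r - 1)^2*(r^4 + 4*r^3 - 4*r^2 - 16*r) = (r - 2)*(r - 1)^2*(r^3 + 6*r^2 + 8*r) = (r - 2)*(r - 1)^2*(r + 2)*(r^2 + 4*r) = r*(r - 2)*(r - 1)^2*(r + 2)*(r + 4)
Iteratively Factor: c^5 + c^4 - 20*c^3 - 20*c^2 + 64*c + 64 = (c + 4)*(c^4 - 3*c^3 - 8*c^2 + 12*c + 16) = (c + 2)*(c + 4)*(c^3 - 5*c^2 + 2*c + 8) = (c + 1)*(c + 2)*(c + 4)*(c^2 - 6*c + 8) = (c - 4)*(c + 1)*(c + 2)*(c + 4)*(c - 2)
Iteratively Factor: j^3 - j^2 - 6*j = (j + 2)*(j^2 - 3*j) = (j - 3)*(j + 2)*(j)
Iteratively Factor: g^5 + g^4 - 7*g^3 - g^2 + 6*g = (g)*(g^4 + g^3 - 7*g^2 - g + 6) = g*(g - 2)*(g^3 + 3*g^2 - g - 3) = g*(g - 2)*(g + 1)*(g^2 + 2*g - 3) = g*(g - 2)*(g - 1)*(g + 1)*(g + 3)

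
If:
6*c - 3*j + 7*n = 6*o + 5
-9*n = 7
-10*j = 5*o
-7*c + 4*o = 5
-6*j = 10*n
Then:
No Solution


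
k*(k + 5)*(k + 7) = k^3 + 12*k^2 + 35*k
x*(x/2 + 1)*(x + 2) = x^3/2 + 2*x^2 + 2*x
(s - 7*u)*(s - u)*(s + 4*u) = s^3 - 4*s^2*u - 25*s*u^2 + 28*u^3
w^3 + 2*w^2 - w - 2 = (w - 1)*(w + 1)*(w + 2)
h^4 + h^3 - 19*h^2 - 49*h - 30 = (h - 5)*(h + 1)*(h + 2)*(h + 3)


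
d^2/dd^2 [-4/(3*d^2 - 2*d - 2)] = 8*(-9*d^2 + 6*d + 4*(3*d - 1)^2 + 6)/(-3*d^2 + 2*d + 2)^3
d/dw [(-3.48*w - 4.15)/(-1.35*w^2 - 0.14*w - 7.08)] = (-4.698*w^2 - 11.205*w + 24.0574)/(1.8225*w^4 + 0.378*w^3 + 19.1356*w^2 + 1.9824*w + 50.1264)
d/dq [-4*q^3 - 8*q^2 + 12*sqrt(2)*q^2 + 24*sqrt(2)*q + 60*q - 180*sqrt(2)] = -12*q^2 - 16*q + 24*sqrt(2)*q + 24*sqrt(2) + 60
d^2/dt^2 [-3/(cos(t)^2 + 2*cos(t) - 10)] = 3*(8*sin(t)^4 - 92*sin(t)^2 + 25*cos(t) + 3*cos(3*t) + 28)/(2*(-sin(t)^2 + 2*cos(t) - 9)^3)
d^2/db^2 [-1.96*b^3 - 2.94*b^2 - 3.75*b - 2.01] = -11.76*b - 5.88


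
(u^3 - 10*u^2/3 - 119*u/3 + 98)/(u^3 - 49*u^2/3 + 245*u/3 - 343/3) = (u + 6)/(u - 7)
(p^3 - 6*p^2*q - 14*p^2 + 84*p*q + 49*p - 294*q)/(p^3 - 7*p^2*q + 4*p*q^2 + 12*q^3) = (p^2 - 14*p + 49)/(p^2 - p*q - 2*q^2)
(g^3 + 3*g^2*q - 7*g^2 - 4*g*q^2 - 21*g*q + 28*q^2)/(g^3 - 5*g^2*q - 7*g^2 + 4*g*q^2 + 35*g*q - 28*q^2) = (-g - 4*q)/(-g + 4*q)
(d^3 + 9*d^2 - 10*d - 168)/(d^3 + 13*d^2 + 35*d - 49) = (d^2 + 2*d - 24)/(d^2 + 6*d - 7)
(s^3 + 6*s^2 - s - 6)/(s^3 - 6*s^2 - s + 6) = (s + 6)/(s - 6)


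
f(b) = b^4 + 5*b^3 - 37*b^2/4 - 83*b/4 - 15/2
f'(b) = 4*b^3 + 15*b^2 - 37*b/2 - 83/4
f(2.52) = 1.81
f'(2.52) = 91.90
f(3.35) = 133.10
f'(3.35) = 235.99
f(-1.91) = -23.14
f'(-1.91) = 41.44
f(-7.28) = 533.01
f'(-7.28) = -634.41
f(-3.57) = -116.38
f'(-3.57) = 54.47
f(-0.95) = 0.39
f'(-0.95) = 6.93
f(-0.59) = 0.62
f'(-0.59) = -5.44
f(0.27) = -13.67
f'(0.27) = -24.57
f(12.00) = 27787.50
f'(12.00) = 8829.25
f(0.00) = -7.50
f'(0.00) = -20.75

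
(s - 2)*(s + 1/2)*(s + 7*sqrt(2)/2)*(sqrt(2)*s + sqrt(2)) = sqrt(2)*s^4 - sqrt(2)*s^3/2 + 7*s^3 - 5*sqrt(2)*s^2/2 - 7*s^2/2 - 35*s/2 - sqrt(2)*s - 7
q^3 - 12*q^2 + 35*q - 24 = (q - 8)*(q - 3)*(q - 1)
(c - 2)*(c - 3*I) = c^2 - 2*c - 3*I*c + 6*I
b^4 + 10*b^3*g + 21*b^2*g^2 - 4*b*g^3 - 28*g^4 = (b - g)*(b + 2*g)^2*(b + 7*g)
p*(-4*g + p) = -4*g*p + p^2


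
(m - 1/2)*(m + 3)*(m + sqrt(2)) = m^3 + sqrt(2)*m^2 + 5*m^2/2 - 3*m/2 + 5*sqrt(2)*m/2 - 3*sqrt(2)/2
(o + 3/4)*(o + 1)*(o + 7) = o^3 + 35*o^2/4 + 13*o + 21/4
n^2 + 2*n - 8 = (n - 2)*(n + 4)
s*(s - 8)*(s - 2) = s^3 - 10*s^2 + 16*s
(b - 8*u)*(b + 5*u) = b^2 - 3*b*u - 40*u^2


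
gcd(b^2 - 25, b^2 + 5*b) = b + 5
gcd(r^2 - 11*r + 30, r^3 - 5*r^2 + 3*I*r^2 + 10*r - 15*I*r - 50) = r - 5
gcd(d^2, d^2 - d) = d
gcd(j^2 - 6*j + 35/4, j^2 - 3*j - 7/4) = j - 7/2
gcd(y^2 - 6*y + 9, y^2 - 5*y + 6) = y - 3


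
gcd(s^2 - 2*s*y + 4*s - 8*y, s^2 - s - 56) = 1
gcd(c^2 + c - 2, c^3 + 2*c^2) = c + 2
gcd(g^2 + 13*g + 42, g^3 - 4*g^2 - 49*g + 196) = g + 7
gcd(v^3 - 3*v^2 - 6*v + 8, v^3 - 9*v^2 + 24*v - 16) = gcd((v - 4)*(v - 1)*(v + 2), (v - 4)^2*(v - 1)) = v^2 - 5*v + 4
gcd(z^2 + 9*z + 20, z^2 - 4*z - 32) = z + 4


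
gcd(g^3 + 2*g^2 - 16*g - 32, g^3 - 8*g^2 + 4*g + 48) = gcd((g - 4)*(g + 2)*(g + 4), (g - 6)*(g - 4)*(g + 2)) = g^2 - 2*g - 8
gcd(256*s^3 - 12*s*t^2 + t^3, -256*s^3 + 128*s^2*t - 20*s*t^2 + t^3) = 64*s^2 - 16*s*t + t^2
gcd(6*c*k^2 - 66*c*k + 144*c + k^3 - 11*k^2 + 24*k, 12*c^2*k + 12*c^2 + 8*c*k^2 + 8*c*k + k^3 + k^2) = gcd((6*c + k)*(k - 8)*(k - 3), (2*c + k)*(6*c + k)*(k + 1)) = 6*c + k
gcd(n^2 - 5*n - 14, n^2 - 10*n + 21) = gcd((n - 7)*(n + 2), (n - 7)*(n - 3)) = n - 7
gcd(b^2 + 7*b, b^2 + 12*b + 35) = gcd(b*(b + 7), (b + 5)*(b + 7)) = b + 7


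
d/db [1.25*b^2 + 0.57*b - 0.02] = 2.5*b + 0.57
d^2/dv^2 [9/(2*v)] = 9/v^3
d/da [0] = 0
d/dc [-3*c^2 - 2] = -6*c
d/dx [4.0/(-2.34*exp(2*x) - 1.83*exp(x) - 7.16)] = (18.72*exp(x) + 7.32)*exp(x)/(2.34*exp(2*x) + 1.83*exp(x) + 7.16)^2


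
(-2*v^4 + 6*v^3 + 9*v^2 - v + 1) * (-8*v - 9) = 16*v^5 - 30*v^4 - 126*v^3 - 73*v^2 + v - 9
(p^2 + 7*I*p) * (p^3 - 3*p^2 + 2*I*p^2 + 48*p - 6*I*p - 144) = p^5 - 3*p^4 + 9*I*p^4 + 34*p^3 - 27*I*p^3 - 102*p^2 + 336*I*p^2 - 1008*I*p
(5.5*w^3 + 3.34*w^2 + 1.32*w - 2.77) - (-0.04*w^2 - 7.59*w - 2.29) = 5.5*w^3 + 3.38*w^2 + 8.91*w - 0.48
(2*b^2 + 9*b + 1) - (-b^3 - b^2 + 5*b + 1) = b^3 + 3*b^2 + 4*b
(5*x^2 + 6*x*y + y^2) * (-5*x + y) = -25*x^3 - 25*x^2*y + x*y^2 + y^3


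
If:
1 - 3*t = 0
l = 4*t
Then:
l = 4/3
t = 1/3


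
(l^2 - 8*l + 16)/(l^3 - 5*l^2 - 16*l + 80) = (l - 4)/(l^2 - l - 20)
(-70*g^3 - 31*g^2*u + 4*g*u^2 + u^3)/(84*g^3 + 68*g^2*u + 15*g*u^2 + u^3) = (-5*g + u)/(6*g + u)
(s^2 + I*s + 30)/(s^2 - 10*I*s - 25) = (s + 6*I)/(s - 5*I)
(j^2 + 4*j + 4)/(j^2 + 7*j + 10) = (j + 2)/(j + 5)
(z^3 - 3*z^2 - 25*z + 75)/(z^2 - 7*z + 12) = (z^2 - 25)/(z - 4)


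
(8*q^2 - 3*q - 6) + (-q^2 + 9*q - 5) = 7*q^2 + 6*q - 11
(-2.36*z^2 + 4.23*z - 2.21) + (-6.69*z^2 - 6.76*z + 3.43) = -9.05*z^2 - 2.53*z + 1.22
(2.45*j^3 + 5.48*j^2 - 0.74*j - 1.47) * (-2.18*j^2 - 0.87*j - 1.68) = -5.341*j^5 - 14.0779*j^4 - 7.2704*j^3 - 5.358*j^2 + 2.5221*j + 2.4696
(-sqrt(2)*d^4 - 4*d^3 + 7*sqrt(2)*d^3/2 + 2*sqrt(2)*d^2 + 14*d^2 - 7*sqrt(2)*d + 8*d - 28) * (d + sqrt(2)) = -sqrt(2)*d^5 - 6*d^4 + 7*sqrt(2)*d^4/2 - 2*sqrt(2)*d^3 + 21*d^3 + 7*sqrt(2)*d^2 + 12*d^2 - 42*d + 8*sqrt(2)*d - 28*sqrt(2)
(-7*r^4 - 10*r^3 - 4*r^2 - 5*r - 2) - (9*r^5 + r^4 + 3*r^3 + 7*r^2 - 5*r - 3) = -9*r^5 - 8*r^4 - 13*r^3 - 11*r^2 + 1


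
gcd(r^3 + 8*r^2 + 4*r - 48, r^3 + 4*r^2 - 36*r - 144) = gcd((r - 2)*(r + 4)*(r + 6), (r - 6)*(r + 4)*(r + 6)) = r^2 + 10*r + 24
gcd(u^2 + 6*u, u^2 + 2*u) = u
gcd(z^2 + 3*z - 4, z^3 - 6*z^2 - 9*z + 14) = z - 1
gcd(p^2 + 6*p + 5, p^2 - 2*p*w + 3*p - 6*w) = 1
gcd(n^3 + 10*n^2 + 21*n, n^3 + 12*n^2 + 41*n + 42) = n^2 + 10*n + 21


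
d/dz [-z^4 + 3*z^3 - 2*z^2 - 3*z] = -4*z^3 + 9*z^2 - 4*z - 3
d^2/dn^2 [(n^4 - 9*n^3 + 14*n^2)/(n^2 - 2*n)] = 2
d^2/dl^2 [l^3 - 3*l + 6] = 6*l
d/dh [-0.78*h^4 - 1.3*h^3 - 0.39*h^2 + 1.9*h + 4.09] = -3.12*h^3 - 3.9*h^2 - 0.78*h + 1.9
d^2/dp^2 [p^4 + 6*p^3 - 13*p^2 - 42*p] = 12*p^2 + 36*p - 26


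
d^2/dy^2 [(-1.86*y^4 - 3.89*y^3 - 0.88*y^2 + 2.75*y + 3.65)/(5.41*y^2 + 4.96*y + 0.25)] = (-108.877332*y^6 - 299.462976*y^5 - 289.647756*y^4 - 9.57871199999988*y^3 + 617.77599*y^2 + 563.88084*y + 162.78843)/(158.340421*y^6 + 435.509328*y^5 + 421.235043*y^4 + 162.274336*y^3 + 19.465575*y^2 + 0.93*y + 0.015625)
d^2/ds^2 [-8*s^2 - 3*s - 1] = -16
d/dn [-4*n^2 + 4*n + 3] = 4 - 8*n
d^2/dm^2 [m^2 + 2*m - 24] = 2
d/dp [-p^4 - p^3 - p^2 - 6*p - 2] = -4*p^3 - 3*p^2 - 2*p - 6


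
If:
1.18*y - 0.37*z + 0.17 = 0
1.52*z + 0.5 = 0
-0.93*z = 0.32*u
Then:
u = 0.96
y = -0.25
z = -0.33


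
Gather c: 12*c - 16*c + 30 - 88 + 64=6 - 4*c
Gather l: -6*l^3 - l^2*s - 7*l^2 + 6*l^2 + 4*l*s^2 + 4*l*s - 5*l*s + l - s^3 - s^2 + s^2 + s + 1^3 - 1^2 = -6*l^3 + l^2*(-s - 1) + l*(4*s^2 - s + 1) - s^3 + s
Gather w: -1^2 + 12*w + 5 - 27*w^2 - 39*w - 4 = -27*w^2 - 27*w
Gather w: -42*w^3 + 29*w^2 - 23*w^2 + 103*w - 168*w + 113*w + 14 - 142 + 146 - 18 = -42*w^3 + 6*w^2 + 48*w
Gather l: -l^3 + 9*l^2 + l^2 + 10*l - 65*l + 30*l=-l^3 + 10*l^2 - 25*l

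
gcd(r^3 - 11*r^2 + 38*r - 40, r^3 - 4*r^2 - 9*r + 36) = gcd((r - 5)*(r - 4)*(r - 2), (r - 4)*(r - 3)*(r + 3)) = r - 4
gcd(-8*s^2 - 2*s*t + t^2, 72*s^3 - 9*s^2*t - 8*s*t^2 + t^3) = 1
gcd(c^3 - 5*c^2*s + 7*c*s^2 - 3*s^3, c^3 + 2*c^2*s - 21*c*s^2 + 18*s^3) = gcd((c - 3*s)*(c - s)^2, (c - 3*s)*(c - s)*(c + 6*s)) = c^2 - 4*c*s + 3*s^2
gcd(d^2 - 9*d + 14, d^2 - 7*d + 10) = d - 2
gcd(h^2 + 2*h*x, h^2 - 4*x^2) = h + 2*x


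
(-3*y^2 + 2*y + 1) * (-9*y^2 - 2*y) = 27*y^4 - 12*y^3 - 13*y^2 - 2*y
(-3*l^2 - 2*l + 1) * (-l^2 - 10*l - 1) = 3*l^4 + 32*l^3 + 22*l^2 - 8*l - 1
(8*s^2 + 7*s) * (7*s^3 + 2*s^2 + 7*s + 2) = 56*s^5 + 65*s^4 + 70*s^3 + 65*s^2 + 14*s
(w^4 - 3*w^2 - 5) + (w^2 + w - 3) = w^4 - 2*w^2 + w - 8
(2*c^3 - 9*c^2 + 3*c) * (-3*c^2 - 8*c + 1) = -6*c^5 + 11*c^4 + 65*c^3 - 33*c^2 + 3*c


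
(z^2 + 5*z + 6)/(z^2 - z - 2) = (z^2 + 5*z + 6)/(z^2 - z - 2)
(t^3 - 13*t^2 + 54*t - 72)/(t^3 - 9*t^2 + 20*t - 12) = (t^2 - 7*t + 12)/(t^2 - 3*t + 2)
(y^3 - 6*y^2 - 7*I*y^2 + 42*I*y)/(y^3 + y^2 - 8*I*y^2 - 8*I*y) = (y^2 - 6*y - 7*I*y + 42*I)/(y^2 + y - 8*I*y - 8*I)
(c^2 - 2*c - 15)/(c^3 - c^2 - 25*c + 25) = (c + 3)/(c^2 + 4*c - 5)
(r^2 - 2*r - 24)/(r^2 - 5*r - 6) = (r + 4)/(r + 1)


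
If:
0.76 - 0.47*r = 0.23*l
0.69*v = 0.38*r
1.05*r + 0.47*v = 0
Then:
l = 3.30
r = 0.00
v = 0.00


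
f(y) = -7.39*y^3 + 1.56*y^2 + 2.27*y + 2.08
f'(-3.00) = -206.62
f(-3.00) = 208.84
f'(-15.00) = -5032.78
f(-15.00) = 25260.28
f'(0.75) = -7.86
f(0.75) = 1.54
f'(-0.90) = -18.50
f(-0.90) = 6.69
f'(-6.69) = -1010.85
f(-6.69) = 2269.41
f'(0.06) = 2.38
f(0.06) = 2.22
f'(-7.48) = -1261.49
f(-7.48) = 3165.16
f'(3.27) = -224.59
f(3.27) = -232.21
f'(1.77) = -61.66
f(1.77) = -29.99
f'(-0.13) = 1.49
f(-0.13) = 1.83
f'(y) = -22.17*y^2 + 3.12*y + 2.27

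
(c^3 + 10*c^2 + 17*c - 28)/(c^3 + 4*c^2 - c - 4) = (c + 7)/(c + 1)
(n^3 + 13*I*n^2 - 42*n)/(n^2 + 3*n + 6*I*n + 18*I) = n*(n + 7*I)/(n + 3)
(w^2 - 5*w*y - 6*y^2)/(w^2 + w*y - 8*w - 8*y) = (w - 6*y)/(w - 8)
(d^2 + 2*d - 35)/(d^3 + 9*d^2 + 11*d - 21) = (d - 5)/(d^2 + 2*d - 3)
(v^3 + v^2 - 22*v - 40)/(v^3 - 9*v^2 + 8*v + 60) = (v + 4)/(v - 6)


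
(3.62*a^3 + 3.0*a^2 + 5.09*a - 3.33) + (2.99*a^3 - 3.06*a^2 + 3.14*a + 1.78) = 6.61*a^3 - 0.0600000000000001*a^2 + 8.23*a - 1.55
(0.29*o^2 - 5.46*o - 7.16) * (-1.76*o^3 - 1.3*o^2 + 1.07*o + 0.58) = -0.5104*o^5 + 9.2326*o^4 + 20.0099*o^3 + 3.634*o^2 - 10.828*o - 4.1528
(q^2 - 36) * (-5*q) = -5*q^3 + 180*q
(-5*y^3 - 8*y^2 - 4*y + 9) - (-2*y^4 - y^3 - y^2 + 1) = 2*y^4 - 4*y^3 - 7*y^2 - 4*y + 8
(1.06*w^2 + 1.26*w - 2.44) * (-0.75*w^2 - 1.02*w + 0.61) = -0.795*w^4 - 2.0262*w^3 + 1.1914*w^2 + 3.2574*w - 1.4884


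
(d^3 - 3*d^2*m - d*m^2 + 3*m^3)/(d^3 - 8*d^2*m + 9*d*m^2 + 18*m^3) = (d - m)/(d - 6*m)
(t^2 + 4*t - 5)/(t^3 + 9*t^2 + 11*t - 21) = (t + 5)/(t^2 + 10*t + 21)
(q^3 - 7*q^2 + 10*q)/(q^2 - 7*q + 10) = q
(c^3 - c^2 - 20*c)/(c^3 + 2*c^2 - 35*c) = (c + 4)/(c + 7)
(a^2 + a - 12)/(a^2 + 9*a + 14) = (a^2 + a - 12)/(a^2 + 9*a + 14)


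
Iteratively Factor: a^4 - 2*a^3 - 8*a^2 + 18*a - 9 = (a + 3)*(a^3 - 5*a^2 + 7*a - 3) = (a - 1)*(a + 3)*(a^2 - 4*a + 3) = (a - 1)^2*(a + 3)*(a - 3)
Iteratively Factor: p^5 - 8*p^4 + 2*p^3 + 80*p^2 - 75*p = (p - 5)*(p^4 - 3*p^3 - 13*p^2 + 15*p) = (p - 5)*(p - 1)*(p^3 - 2*p^2 - 15*p) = p*(p - 5)*(p - 1)*(p^2 - 2*p - 15) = p*(p - 5)^2*(p - 1)*(p + 3)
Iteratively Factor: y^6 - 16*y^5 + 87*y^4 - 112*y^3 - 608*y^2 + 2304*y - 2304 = (y - 4)*(y^5 - 12*y^4 + 39*y^3 + 44*y^2 - 432*y + 576) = (y - 4)^2*(y^4 - 8*y^3 + 7*y^2 + 72*y - 144) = (y - 4)^3*(y^3 - 4*y^2 - 9*y + 36) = (y - 4)^4*(y^2 - 9) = (y - 4)^4*(y - 3)*(y + 3)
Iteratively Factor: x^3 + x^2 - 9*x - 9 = (x - 3)*(x^2 + 4*x + 3) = (x - 3)*(x + 3)*(x + 1)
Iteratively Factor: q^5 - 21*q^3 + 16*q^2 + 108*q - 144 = (q + 3)*(q^4 - 3*q^3 - 12*q^2 + 52*q - 48) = (q - 3)*(q + 3)*(q^3 - 12*q + 16) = (q - 3)*(q - 2)*(q + 3)*(q^2 + 2*q - 8) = (q - 3)*(q - 2)*(q + 3)*(q + 4)*(q - 2)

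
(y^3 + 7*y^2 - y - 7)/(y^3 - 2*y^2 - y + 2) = (y + 7)/(y - 2)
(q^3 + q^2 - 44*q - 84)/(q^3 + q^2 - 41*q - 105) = (q^2 + 8*q + 12)/(q^2 + 8*q + 15)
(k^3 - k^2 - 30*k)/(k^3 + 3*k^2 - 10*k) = (k - 6)/(k - 2)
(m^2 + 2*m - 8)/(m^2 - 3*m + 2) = (m + 4)/(m - 1)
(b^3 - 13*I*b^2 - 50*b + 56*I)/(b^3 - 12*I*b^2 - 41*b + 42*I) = (b - 4*I)/(b - 3*I)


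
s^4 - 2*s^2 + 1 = (s - 1)^2*(s + 1)^2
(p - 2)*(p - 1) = p^2 - 3*p + 2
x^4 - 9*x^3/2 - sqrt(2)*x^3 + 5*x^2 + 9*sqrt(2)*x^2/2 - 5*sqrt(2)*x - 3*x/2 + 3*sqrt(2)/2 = (x - 3)*(x - 1)*(x - 1/2)*(x - sqrt(2))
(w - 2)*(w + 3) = w^2 + w - 6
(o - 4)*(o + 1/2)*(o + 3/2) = o^3 - 2*o^2 - 29*o/4 - 3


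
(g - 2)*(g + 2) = g^2 - 4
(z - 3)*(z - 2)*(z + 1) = z^3 - 4*z^2 + z + 6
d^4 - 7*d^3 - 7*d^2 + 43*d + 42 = (d - 7)*(d - 3)*(d + 1)*(d + 2)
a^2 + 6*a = a*(a + 6)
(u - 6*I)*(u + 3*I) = u^2 - 3*I*u + 18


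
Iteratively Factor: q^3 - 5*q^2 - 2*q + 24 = (q - 3)*(q^2 - 2*q - 8) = (q - 4)*(q - 3)*(q + 2)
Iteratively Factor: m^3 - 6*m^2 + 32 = (m + 2)*(m^2 - 8*m + 16) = (m - 4)*(m + 2)*(m - 4)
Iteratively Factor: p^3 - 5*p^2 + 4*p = (p - 1)*(p^2 - 4*p) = (p - 4)*(p - 1)*(p)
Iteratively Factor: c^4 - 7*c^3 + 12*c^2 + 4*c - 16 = (c - 2)*(c^3 - 5*c^2 + 2*c + 8) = (c - 4)*(c - 2)*(c^2 - c - 2) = (c - 4)*(c - 2)^2*(c + 1)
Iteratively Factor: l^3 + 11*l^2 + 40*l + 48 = (l + 4)*(l^2 + 7*l + 12) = (l + 3)*(l + 4)*(l + 4)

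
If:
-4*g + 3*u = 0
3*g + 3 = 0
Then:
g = -1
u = -4/3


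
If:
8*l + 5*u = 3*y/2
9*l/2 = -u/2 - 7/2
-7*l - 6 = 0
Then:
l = -6/7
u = 5/7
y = -46/21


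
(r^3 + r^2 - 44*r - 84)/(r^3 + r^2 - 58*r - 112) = (r^2 - r - 42)/(r^2 - r - 56)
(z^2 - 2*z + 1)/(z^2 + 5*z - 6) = (z - 1)/(z + 6)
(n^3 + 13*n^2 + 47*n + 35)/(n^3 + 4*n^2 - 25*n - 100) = (n^2 + 8*n + 7)/(n^2 - n - 20)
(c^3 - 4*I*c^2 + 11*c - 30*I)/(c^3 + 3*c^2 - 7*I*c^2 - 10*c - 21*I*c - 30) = (c + 3*I)/(c + 3)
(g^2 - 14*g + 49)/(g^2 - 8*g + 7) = (g - 7)/(g - 1)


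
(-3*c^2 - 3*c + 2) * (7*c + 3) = -21*c^3 - 30*c^2 + 5*c + 6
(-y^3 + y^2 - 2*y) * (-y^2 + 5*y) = y^5 - 6*y^4 + 7*y^3 - 10*y^2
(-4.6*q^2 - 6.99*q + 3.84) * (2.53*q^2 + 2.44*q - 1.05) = -11.638*q^4 - 28.9087*q^3 - 2.5104*q^2 + 16.7091*q - 4.032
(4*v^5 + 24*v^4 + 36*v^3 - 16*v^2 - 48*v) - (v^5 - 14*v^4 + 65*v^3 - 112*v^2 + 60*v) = 3*v^5 + 38*v^4 - 29*v^3 + 96*v^2 - 108*v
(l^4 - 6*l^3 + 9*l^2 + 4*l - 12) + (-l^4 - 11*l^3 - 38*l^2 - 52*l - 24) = -17*l^3 - 29*l^2 - 48*l - 36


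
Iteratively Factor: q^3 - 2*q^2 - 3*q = (q + 1)*(q^2 - 3*q) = (q - 3)*(q + 1)*(q)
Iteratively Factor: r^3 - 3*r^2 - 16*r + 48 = (r + 4)*(r^2 - 7*r + 12) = (r - 3)*(r + 4)*(r - 4)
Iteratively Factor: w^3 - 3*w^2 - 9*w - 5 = (w + 1)*(w^2 - 4*w - 5) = (w - 5)*(w + 1)*(w + 1)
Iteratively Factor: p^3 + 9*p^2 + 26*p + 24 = (p + 4)*(p^2 + 5*p + 6) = (p + 2)*(p + 4)*(p + 3)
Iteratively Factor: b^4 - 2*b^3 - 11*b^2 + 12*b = (b + 3)*(b^3 - 5*b^2 + 4*b) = (b - 1)*(b + 3)*(b^2 - 4*b) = (b - 4)*(b - 1)*(b + 3)*(b)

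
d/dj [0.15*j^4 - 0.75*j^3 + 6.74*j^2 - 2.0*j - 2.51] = 0.6*j^3 - 2.25*j^2 + 13.48*j - 2.0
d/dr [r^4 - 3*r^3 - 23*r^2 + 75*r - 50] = 4*r^3 - 9*r^2 - 46*r + 75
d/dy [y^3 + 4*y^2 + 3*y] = 3*y^2 + 8*y + 3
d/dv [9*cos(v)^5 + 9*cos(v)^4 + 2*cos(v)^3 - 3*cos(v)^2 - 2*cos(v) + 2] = (-45*cos(v)^4 - 36*cos(v)^3 - 6*cos(v)^2 + 6*cos(v) + 2)*sin(v)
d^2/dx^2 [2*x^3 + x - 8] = 12*x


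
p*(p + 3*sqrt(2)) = p^2 + 3*sqrt(2)*p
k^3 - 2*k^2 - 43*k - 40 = (k - 8)*(k + 1)*(k + 5)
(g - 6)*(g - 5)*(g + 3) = g^3 - 8*g^2 - 3*g + 90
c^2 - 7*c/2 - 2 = (c - 4)*(c + 1/2)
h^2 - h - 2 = (h - 2)*(h + 1)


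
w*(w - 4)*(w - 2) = w^3 - 6*w^2 + 8*w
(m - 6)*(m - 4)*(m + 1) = m^3 - 9*m^2 + 14*m + 24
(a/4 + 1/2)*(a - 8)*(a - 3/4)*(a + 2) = a^4/4 - 19*a^3/16 - 25*a^2/4 - 11*a/4 + 6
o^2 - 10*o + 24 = (o - 6)*(o - 4)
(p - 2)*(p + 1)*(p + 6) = p^3 + 5*p^2 - 8*p - 12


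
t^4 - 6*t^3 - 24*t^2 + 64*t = t*(t - 8)*(t - 2)*(t + 4)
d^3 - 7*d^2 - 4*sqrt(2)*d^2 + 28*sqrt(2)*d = d*(d - 7)*(d - 4*sqrt(2))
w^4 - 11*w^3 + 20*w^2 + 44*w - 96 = (w - 8)*(w - 3)*(w - 2)*(w + 2)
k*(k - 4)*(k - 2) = k^3 - 6*k^2 + 8*k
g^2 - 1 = (g - 1)*(g + 1)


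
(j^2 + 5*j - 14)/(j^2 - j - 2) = (j + 7)/(j + 1)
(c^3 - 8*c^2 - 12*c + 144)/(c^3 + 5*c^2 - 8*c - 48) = (c^2 - 12*c + 36)/(c^2 + c - 12)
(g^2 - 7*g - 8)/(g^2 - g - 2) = (g - 8)/(g - 2)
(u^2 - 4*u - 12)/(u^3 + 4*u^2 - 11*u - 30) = (u - 6)/(u^2 + 2*u - 15)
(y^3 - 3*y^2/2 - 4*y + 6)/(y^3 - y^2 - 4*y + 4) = (y - 3/2)/(y - 1)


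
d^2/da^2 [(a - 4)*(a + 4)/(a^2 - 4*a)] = 8/a^3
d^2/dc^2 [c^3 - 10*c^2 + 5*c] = 6*c - 20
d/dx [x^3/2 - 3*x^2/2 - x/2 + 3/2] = 3*x^2/2 - 3*x - 1/2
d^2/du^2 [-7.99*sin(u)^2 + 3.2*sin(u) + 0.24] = -3.2*sin(u) - 15.98*cos(2*u)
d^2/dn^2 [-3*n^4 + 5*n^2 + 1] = 10 - 36*n^2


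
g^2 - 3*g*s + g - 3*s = (g + 1)*(g - 3*s)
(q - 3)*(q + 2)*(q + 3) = q^3 + 2*q^2 - 9*q - 18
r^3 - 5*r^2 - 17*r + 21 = (r - 7)*(r - 1)*(r + 3)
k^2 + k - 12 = (k - 3)*(k + 4)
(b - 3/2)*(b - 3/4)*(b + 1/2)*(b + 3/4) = b^4 - b^3 - 21*b^2/16 + 9*b/16 + 27/64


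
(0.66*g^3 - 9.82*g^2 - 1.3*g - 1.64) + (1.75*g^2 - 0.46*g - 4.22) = 0.66*g^3 - 8.07*g^2 - 1.76*g - 5.86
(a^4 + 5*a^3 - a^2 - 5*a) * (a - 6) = a^5 - a^4 - 31*a^3 + a^2 + 30*a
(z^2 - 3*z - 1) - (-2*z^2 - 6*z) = 3*z^2 + 3*z - 1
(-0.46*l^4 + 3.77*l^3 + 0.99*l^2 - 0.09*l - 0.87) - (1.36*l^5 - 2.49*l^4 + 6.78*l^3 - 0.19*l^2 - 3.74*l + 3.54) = -1.36*l^5 + 2.03*l^4 - 3.01*l^3 + 1.18*l^2 + 3.65*l - 4.41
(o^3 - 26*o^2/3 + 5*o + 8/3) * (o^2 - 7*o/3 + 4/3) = o^5 - 11*o^4 + 239*o^3/9 - 185*o^2/9 + 4*o/9 + 32/9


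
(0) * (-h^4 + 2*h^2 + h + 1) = 0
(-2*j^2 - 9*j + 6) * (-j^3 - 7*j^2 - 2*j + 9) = 2*j^5 + 23*j^4 + 61*j^3 - 42*j^2 - 93*j + 54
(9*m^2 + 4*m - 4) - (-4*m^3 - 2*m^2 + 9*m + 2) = 4*m^3 + 11*m^2 - 5*m - 6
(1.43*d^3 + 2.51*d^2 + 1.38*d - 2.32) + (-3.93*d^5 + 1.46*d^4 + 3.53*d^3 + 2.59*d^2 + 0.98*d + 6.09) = -3.93*d^5 + 1.46*d^4 + 4.96*d^3 + 5.1*d^2 + 2.36*d + 3.77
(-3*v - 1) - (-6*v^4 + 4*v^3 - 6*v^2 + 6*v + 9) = 6*v^4 - 4*v^3 + 6*v^2 - 9*v - 10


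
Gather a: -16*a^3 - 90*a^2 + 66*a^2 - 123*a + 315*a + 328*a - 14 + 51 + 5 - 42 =-16*a^3 - 24*a^2 + 520*a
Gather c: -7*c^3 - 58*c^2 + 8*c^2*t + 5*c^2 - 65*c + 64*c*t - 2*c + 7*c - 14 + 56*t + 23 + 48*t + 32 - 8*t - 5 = -7*c^3 + c^2*(8*t - 53) + c*(64*t - 60) + 96*t + 36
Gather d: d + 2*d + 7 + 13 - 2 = 3*d + 18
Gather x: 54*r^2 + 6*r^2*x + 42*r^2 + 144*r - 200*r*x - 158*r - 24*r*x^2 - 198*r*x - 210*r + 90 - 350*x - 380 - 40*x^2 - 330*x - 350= 96*r^2 - 224*r + x^2*(-24*r - 40) + x*(6*r^2 - 398*r - 680) - 640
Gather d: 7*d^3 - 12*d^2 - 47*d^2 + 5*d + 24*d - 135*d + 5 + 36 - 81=7*d^3 - 59*d^2 - 106*d - 40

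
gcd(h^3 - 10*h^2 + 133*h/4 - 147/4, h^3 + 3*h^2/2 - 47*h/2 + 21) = h - 7/2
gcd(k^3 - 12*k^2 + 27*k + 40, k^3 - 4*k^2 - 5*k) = k^2 - 4*k - 5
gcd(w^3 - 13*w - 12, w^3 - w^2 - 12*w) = w^2 - w - 12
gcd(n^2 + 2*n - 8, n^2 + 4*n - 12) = n - 2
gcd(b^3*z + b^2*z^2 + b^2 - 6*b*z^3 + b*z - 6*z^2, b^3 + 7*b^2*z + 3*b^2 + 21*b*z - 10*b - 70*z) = 1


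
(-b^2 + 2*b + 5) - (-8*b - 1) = -b^2 + 10*b + 6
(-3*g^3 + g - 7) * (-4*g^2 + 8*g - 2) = 12*g^5 - 24*g^4 + 2*g^3 + 36*g^2 - 58*g + 14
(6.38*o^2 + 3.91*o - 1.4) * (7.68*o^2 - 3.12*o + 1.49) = 48.9984*o^4 + 10.1232*o^3 - 13.445*o^2 + 10.1939*o - 2.086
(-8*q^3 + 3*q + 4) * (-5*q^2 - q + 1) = 40*q^5 + 8*q^4 - 23*q^3 - 23*q^2 - q + 4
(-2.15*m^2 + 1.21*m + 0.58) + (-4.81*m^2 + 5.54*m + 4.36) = -6.96*m^2 + 6.75*m + 4.94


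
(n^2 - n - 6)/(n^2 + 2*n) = (n - 3)/n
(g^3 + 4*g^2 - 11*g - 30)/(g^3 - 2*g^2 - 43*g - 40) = (g^2 - g - 6)/(g^2 - 7*g - 8)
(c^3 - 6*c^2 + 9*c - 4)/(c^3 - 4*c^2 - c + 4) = (c - 1)/(c + 1)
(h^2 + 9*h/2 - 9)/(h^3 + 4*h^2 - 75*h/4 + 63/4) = 2*(h + 6)/(2*h^2 + 11*h - 21)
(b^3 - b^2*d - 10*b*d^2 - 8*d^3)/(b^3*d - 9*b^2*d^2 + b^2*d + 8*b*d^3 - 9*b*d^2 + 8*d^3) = (b^3 - b^2*d - 10*b*d^2 - 8*d^3)/(d*(b^3 - 9*b^2*d + b^2 + 8*b*d^2 - 9*b*d + 8*d^2))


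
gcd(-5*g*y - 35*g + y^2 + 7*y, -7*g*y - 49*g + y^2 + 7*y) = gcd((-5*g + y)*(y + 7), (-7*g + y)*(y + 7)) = y + 7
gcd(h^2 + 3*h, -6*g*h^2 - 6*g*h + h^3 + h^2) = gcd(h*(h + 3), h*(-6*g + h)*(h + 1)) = h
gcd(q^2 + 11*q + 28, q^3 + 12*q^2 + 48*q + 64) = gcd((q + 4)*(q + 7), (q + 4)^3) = q + 4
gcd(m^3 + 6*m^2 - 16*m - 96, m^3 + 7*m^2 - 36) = m + 6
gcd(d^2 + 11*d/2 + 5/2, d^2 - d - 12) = 1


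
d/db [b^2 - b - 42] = 2*b - 1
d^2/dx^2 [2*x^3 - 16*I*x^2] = 12*x - 32*I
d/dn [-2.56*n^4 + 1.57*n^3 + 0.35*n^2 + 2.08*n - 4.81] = -10.24*n^3 + 4.71*n^2 + 0.7*n + 2.08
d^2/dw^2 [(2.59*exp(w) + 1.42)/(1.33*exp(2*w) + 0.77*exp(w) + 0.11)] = (4.581451*exp(4*w) + 7.394933*exp(3*w) + 2.089164*exp(2*w) - 0.208439*exp(w) - 0.088935)*exp(w)/(2.352637*exp(6*w) + 4.086159*exp(5*w) + 2.949408*exp(4*w) + 1.132439*exp(3*w) + 0.243936*exp(2*w) + 0.027951*exp(w) + 0.001331)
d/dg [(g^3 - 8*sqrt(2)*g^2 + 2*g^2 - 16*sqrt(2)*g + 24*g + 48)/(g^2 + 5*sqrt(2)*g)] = (g^4 + 10*sqrt(2)*g^3 - 104*g^2 + 26*sqrt(2)*g^2 - 96*g - 240*sqrt(2))/(g^2*(g^2 + 10*sqrt(2)*g + 50))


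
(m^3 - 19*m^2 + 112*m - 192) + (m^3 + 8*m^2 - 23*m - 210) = 2*m^3 - 11*m^2 + 89*m - 402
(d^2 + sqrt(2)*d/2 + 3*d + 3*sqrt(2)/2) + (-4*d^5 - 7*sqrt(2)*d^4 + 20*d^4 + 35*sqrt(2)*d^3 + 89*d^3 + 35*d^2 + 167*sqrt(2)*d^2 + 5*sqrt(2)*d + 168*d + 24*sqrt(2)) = -4*d^5 - 7*sqrt(2)*d^4 + 20*d^4 + 35*sqrt(2)*d^3 + 89*d^3 + 36*d^2 + 167*sqrt(2)*d^2 + 11*sqrt(2)*d/2 + 171*d + 51*sqrt(2)/2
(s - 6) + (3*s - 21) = 4*s - 27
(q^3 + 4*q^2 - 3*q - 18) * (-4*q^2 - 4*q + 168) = -4*q^5 - 20*q^4 + 164*q^3 + 756*q^2 - 432*q - 3024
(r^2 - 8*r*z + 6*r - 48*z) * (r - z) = r^3 - 9*r^2*z + 6*r^2 + 8*r*z^2 - 54*r*z + 48*z^2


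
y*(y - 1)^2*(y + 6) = y^4 + 4*y^3 - 11*y^2 + 6*y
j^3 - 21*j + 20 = (j - 4)*(j - 1)*(j + 5)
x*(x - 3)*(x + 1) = x^3 - 2*x^2 - 3*x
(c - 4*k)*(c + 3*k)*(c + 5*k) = c^3 + 4*c^2*k - 17*c*k^2 - 60*k^3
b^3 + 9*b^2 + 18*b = b*(b + 3)*(b + 6)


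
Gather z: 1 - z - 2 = -z - 1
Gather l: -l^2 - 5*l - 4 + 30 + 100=-l^2 - 5*l + 126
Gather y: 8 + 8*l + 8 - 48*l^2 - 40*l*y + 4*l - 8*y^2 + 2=-48*l^2 - 40*l*y + 12*l - 8*y^2 + 18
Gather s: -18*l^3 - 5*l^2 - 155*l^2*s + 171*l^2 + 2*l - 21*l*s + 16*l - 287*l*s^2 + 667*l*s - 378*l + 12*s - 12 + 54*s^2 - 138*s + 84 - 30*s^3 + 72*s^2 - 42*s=-18*l^3 + 166*l^2 - 360*l - 30*s^3 + s^2*(126 - 287*l) + s*(-155*l^2 + 646*l - 168) + 72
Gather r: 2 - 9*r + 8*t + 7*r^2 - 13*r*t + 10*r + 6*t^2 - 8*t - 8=7*r^2 + r*(1 - 13*t) + 6*t^2 - 6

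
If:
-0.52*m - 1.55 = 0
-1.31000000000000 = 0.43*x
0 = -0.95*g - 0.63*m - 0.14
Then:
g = 1.83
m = -2.98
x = -3.05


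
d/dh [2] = 0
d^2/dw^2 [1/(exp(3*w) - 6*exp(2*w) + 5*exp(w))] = ((-9*exp(2*w) + 24*exp(w) - 5)*(exp(2*w) - 6*exp(w) + 5) + 2*(3*exp(2*w) - 12*exp(w) + 5)^2)*exp(-w)/(exp(2*w) - 6*exp(w) + 5)^3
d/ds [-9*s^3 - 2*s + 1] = -27*s^2 - 2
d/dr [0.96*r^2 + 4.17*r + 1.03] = 1.92*r + 4.17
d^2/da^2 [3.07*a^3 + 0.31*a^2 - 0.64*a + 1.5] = 18.42*a + 0.62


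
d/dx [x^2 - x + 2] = 2*x - 1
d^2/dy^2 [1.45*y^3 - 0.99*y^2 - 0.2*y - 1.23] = 8.7*y - 1.98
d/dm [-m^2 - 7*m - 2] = -2*m - 7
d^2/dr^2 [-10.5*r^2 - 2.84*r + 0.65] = -21.0000000000000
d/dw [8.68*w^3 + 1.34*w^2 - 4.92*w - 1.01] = 26.04*w^2 + 2.68*w - 4.92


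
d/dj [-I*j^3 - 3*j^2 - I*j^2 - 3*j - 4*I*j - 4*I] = -3*I*j^2 - 2*j*(3 + I) - 3 - 4*I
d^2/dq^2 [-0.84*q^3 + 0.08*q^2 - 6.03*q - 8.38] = 0.16 - 5.04*q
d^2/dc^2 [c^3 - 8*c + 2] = 6*c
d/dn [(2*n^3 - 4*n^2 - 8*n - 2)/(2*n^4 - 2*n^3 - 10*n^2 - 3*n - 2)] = 2*(-2*n^6 + 8*n^5 + 10*n^4 - 14*n^3 - 46*n^2 - 12*n + 5)/(4*n^8 - 8*n^7 - 36*n^6 + 28*n^5 + 104*n^4 + 68*n^3 + 49*n^2 + 12*n + 4)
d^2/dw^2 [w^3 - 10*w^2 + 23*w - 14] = 6*w - 20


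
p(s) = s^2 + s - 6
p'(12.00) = 25.00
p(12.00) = 150.00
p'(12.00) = 25.00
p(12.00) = 150.00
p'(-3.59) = -6.18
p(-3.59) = 3.30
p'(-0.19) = 0.62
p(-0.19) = -6.15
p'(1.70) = 4.40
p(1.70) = -1.41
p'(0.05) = 1.10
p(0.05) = -5.95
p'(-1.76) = -2.52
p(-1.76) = -4.66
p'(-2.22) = -3.44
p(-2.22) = -3.29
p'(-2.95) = -4.90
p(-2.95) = -0.25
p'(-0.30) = 0.40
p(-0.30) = -6.21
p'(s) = 2*s + 1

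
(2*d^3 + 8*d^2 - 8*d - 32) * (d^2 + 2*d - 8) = 2*d^5 + 12*d^4 - 8*d^3 - 112*d^2 + 256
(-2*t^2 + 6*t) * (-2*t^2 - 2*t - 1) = 4*t^4 - 8*t^3 - 10*t^2 - 6*t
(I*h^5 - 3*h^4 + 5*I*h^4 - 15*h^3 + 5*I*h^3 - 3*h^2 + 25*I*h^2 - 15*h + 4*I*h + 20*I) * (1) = I*h^5 - 3*h^4 + 5*I*h^4 - 15*h^3 + 5*I*h^3 - 3*h^2 + 25*I*h^2 - 15*h + 4*I*h + 20*I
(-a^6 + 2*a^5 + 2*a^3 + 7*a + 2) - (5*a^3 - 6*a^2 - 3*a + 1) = -a^6 + 2*a^5 - 3*a^3 + 6*a^2 + 10*a + 1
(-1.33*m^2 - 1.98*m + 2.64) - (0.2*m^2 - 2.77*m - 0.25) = -1.53*m^2 + 0.79*m + 2.89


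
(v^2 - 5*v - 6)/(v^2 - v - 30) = (v + 1)/(v + 5)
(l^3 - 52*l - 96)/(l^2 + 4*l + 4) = (l^2 - 2*l - 48)/(l + 2)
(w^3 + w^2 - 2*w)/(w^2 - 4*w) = (w^2 + w - 2)/(w - 4)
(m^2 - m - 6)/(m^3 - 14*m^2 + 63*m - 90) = (m + 2)/(m^2 - 11*m + 30)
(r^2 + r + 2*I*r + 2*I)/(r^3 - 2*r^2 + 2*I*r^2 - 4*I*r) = (r + 1)/(r*(r - 2))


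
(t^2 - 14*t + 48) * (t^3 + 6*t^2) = t^5 - 8*t^4 - 36*t^3 + 288*t^2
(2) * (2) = 4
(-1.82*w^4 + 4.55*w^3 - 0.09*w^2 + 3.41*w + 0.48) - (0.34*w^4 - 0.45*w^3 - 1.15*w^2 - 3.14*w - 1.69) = -2.16*w^4 + 5.0*w^3 + 1.06*w^2 + 6.55*w + 2.17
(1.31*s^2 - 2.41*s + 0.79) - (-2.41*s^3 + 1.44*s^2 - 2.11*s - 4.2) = 2.41*s^3 - 0.13*s^2 - 0.3*s + 4.99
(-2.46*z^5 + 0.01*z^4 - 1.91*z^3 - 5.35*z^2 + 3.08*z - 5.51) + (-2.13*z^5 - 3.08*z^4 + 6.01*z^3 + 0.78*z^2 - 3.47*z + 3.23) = -4.59*z^5 - 3.07*z^4 + 4.1*z^3 - 4.57*z^2 - 0.39*z - 2.28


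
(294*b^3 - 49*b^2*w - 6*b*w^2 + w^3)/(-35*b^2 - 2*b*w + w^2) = (-42*b^2 + b*w + w^2)/(5*b + w)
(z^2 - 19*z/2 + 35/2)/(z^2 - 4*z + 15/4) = 2*(z - 7)/(2*z - 3)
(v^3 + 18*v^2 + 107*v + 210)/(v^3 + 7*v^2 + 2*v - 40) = (v^2 + 13*v + 42)/(v^2 + 2*v - 8)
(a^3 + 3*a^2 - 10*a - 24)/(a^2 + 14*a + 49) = (a^3 + 3*a^2 - 10*a - 24)/(a^2 + 14*a + 49)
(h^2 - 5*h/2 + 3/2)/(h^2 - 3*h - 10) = (-2*h^2 + 5*h - 3)/(2*(-h^2 + 3*h + 10))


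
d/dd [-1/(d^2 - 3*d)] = (2*d - 3)/(d^2*(d - 3)^2)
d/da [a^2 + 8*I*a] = 2*a + 8*I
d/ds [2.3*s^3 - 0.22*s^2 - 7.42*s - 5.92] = 6.9*s^2 - 0.44*s - 7.42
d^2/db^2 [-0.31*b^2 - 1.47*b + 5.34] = -0.620000000000000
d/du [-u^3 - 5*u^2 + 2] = u*(-3*u - 10)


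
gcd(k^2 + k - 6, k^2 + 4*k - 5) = 1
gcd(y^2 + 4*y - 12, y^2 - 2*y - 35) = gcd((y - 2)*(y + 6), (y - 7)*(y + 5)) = 1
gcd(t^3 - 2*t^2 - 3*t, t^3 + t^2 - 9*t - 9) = t^2 - 2*t - 3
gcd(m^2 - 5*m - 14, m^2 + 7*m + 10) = m + 2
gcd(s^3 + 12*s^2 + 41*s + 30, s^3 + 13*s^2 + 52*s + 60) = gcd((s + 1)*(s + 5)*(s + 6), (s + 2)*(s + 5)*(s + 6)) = s^2 + 11*s + 30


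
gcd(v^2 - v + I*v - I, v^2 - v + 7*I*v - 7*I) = v - 1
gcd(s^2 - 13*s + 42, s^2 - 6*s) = s - 6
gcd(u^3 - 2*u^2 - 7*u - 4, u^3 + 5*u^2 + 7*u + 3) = u^2 + 2*u + 1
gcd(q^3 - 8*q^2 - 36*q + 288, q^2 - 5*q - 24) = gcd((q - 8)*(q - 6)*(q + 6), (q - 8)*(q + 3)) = q - 8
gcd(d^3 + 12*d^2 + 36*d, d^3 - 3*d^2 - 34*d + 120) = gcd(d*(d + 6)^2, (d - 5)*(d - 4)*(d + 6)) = d + 6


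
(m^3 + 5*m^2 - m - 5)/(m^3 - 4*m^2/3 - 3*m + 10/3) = 3*(m^2 + 6*m + 5)/(3*m^2 - m - 10)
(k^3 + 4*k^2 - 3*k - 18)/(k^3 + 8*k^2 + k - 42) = (k + 3)/(k + 7)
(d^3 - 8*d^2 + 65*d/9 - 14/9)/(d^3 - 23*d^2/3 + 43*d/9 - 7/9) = (3*d - 2)/(3*d - 1)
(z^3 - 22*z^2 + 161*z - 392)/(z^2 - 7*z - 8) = (z^2 - 14*z + 49)/(z + 1)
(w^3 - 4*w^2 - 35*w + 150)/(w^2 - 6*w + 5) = (w^2 + w - 30)/(w - 1)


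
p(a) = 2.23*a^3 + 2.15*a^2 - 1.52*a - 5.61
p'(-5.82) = 200.06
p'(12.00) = 1013.44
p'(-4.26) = 101.57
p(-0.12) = -5.40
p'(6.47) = 306.35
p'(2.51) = 51.42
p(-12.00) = -3531.21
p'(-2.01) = 16.87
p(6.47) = 678.53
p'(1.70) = 25.12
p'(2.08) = 36.37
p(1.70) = 8.98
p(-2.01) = -11.98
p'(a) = 6.69*a^2 + 4.3*a - 1.52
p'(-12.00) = 910.24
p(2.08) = 20.60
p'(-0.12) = -1.94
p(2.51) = 39.38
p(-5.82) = -363.55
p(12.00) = 4139.19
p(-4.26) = -132.52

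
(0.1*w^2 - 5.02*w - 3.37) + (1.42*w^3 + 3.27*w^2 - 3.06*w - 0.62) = 1.42*w^3 + 3.37*w^2 - 8.08*w - 3.99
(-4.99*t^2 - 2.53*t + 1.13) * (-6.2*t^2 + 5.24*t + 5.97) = 30.938*t^4 - 10.4616*t^3 - 50.0535*t^2 - 9.1829*t + 6.7461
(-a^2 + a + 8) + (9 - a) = 17 - a^2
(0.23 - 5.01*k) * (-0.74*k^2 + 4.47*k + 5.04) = 3.7074*k^3 - 22.5649*k^2 - 24.2223*k + 1.1592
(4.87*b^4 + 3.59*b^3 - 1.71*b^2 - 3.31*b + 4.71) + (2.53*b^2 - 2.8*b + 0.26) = 4.87*b^4 + 3.59*b^3 + 0.82*b^2 - 6.11*b + 4.97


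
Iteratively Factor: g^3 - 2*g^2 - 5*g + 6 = (g + 2)*(g^2 - 4*g + 3) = (g - 1)*(g + 2)*(g - 3)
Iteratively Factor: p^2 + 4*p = (p)*(p + 4)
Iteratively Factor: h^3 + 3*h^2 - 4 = (h + 2)*(h^2 + h - 2) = (h + 2)^2*(h - 1)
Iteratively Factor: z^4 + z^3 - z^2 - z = (z + 1)*(z^3 - z) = (z - 1)*(z + 1)*(z^2 + z) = z*(z - 1)*(z + 1)*(z + 1)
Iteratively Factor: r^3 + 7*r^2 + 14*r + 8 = (r + 2)*(r^2 + 5*r + 4) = (r + 1)*(r + 2)*(r + 4)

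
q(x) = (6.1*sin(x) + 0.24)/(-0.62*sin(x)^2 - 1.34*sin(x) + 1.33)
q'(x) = (1.24*sin(x)*cos(x) + 1.34*cos(x))*(6.1*sin(x) + 0.24)/(-0.62*sin(x)^2 - 1.34*sin(x) + 1.33)^2 + 6.1*cos(x)/(-0.62*sin(x)^2 - 1.34*sin(x) + 1.33) = (3.782*sin(x)^2 + 0.297599999999999*sin(x) + 8.4346)*cos(x)/(0.3844*sin(x)^4 + 1.6616*sin(x)^3 + 0.1464*sin(x)^2 - 3.5644*sin(x) + 1.7689)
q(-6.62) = -1.04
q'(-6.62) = 2.84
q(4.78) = -2.85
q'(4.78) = 0.19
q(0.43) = 4.19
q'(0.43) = 19.02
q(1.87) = -11.75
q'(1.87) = -13.44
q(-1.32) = -2.77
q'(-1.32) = 0.69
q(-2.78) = -1.11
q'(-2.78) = -2.76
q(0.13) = 0.90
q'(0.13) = 6.45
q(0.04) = 0.38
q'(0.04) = 5.19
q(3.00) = 0.98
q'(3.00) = -6.65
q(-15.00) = -1.92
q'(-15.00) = -1.99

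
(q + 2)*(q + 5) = q^2 + 7*q + 10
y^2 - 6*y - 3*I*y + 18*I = (y - 6)*(y - 3*I)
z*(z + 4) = z^2 + 4*z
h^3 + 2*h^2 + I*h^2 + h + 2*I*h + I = (h + 1)^2*(h + I)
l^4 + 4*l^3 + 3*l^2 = l^2*(l + 1)*(l + 3)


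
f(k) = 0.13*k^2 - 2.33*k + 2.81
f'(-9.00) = -4.67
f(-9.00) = 34.31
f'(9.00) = 0.01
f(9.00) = -7.63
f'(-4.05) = -3.38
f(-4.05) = 14.38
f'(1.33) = -1.98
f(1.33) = -0.06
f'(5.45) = -0.91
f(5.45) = -6.03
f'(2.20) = -1.76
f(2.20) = -1.69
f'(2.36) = -1.72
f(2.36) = -1.96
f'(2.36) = -1.72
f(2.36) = -1.96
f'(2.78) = -1.61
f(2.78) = -2.66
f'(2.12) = -1.78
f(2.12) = -1.55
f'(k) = 0.26*k - 2.33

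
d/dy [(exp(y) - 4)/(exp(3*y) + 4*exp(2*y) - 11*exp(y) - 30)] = (-(exp(y) - 4)*(3*exp(2*y) + 8*exp(y) - 11) + exp(3*y) + 4*exp(2*y) - 11*exp(y) - 30)*exp(y)/(exp(3*y) + 4*exp(2*y) - 11*exp(y) - 30)^2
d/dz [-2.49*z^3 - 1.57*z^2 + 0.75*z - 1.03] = -7.47*z^2 - 3.14*z + 0.75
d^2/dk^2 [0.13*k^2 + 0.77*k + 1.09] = 0.260000000000000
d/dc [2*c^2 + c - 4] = 4*c + 1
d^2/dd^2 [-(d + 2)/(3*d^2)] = 2*(-d - 6)/(3*d^4)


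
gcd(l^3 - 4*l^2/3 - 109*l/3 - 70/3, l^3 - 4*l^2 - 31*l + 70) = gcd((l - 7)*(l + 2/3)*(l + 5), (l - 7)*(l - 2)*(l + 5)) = l^2 - 2*l - 35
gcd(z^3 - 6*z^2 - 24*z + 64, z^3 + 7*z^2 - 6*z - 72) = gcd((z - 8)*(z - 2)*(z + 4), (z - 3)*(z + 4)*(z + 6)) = z + 4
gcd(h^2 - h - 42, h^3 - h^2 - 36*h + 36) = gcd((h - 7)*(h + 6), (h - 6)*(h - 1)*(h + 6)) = h + 6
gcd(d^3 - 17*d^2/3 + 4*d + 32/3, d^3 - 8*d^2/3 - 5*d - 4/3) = d^2 - 3*d - 4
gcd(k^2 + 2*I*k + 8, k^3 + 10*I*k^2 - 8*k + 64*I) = k^2 + 2*I*k + 8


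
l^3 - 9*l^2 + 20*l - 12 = (l - 6)*(l - 2)*(l - 1)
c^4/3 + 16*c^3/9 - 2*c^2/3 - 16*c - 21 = (c/3 + 1)*(c - 3)*(c + 7/3)*(c + 3)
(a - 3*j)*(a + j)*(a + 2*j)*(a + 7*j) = a^4 + 7*a^3*j - 7*a^2*j^2 - 55*a*j^3 - 42*j^4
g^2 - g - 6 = (g - 3)*(g + 2)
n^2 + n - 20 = (n - 4)*(n + 5)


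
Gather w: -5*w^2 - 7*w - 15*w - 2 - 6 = -5*w^2 - 22*w - 8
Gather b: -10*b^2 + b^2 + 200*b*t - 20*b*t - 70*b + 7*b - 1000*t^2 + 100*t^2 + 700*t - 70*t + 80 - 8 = -9*b^2 + b*(180*t - 63) - 900*t^2 + 630*t + 72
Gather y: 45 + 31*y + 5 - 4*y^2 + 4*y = -4*y^2 + 35*y + 50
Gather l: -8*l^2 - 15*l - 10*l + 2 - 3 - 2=-8*l^2 - 25*l - 3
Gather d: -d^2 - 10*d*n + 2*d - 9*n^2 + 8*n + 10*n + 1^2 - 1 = -d^2 + d*(2 - 10*n) - 9*n^2 + 18*n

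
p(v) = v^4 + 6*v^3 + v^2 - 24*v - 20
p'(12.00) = 9504.00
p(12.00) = 30940.00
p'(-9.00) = -1500.00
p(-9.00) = 2464.00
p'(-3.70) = 12.41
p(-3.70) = -34.01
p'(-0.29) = -23.16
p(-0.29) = -13.10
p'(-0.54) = -20.46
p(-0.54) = -7.61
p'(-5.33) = -128.98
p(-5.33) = 34.88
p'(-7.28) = -627.90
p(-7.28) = 701.58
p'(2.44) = 146.15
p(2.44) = 50.00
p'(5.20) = 1035.55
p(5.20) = 1457.05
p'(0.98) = -0.99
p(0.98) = -35.99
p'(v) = 4*v^3 + 18*v^2 + 2*v - 24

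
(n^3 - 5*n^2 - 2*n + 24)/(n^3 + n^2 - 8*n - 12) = (n - 4)/(n + 2)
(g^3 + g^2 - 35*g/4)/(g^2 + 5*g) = (g^2 + g - 35/4)/(g + 5)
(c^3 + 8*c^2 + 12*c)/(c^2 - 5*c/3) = 3*(c^2 + 8*c + 12)/(3*c - 5)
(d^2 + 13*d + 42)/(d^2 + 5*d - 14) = (d + 6)/(d - 2)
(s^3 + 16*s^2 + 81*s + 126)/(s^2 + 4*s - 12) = (s^2 + 10*s + 21)/(s - 2)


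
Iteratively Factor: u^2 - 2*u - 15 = (u + 3)*(u - 5)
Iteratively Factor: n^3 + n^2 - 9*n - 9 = (n + 1)*(n^2 - 9) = (n + 1)*(n + 3)*(n - 3)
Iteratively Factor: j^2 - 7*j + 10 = (j - 5)*(j - 2)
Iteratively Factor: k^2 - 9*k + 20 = (k - 5)*(k - 4)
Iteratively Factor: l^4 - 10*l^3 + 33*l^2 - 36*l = (l - 4)*(l^3 - 6*l^2 + 9*l) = (l - 4)*(l - 3)*(l^2 - 3*l) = (l - 4)*(l - 3)^2*(l)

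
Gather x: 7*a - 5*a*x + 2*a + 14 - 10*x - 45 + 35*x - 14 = 9*a + x*(25 - 5*a) - 45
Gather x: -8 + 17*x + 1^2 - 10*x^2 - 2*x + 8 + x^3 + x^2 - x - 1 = x^3 - 9*x^2 + 14*x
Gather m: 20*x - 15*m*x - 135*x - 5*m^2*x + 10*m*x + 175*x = -5*m^2*x - 5*m*x + 60*x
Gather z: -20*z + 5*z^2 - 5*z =5*z^2 - 25*z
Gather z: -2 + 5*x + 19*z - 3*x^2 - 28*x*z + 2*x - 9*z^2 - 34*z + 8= -3*x^2 + 7*x - 9*z^2 + z*(-28*x - 15) + 6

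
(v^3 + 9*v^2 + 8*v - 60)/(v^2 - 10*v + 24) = (v^3 + 9*v^2 + 8*v - 60)/(v^2 - 10*v + 24)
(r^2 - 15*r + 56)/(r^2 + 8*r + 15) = (r^2 - 15*r + 56)/(r^2 + 8*r + 15)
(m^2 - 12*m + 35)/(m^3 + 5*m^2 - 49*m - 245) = (m - 5)/(m^2 + 12*m + 35)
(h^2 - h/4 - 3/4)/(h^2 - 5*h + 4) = (h + 3/4)/(h - 4)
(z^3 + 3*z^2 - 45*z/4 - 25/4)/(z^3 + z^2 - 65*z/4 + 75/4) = (2*z + 1)/(2*z - 3)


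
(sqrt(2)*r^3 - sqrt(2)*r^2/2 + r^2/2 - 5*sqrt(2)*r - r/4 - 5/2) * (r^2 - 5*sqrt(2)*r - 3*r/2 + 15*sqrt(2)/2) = sqrt(2)*r^5 - 19*r^4/2 - 2*sqrt(2)*r^4 - 27*sqrt(2)*r^3/4 + 19*r^3 + 25*sqrt(2)*r^2/2 + 323*r^2/8 - 285*r/4 + 85*sqrt(2)*r/8 - 75*sqrt(2)/4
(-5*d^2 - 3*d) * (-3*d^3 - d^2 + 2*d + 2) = 15*d^5 + 14*d^4 - 7*d^3 - 16*d^2 - 6*d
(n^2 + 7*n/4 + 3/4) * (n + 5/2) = n^3 + 17*n^2/4 + 41*n/8 + 15/8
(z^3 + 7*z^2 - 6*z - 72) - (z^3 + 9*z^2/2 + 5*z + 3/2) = 5*z^2/2 - 11*z - 147/2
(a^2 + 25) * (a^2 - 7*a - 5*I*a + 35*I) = a^4 - 7*a^3 - 5*I*a^3 + 25*a^2 + 35*I*a^2 - 175*a - 125*I*a + 875*I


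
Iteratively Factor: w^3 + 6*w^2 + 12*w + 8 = (w + 2)*(w^2 + 4*w + 4) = (w + 2)^2*(w + 2)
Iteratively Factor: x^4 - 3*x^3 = (x)*(x^3 - 3*x^2) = x*(x - 3)*(x^2) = x^2*(x - 3)*(x)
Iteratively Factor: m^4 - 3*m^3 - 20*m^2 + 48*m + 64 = (m + 4)*(m^3 - 7*m^2 + 8*m + 16) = (m - 4)*(m + 4)*(m^2 - 3*m - 4) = (m - 4)^2*(m + 4)*(m + 1)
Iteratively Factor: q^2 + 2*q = (q)*(q + 2)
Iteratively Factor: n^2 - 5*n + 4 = (n - 4)*(n - 1)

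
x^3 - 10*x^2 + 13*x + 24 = (x - 8)*(x - 3)*(x + 1)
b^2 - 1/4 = (b - 1/2)*(b + 1/2)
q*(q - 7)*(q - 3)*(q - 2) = q^4 - 12*q^3 + 41*q^2 - 42*q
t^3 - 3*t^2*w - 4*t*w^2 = t*(t - 4*w)*(t + w)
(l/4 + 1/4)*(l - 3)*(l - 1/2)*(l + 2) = l^4/4 - l^3/8 - 7*l^2/4 - 5*l/8 + 3/4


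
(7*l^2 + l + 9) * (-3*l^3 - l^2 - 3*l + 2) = -21*l^5 - 10*l^4 - 49*l^3 + 2*l^2 - 25*l + 18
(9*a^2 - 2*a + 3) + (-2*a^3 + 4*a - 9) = -2*a^3 + 9*a^2 + 2*a - 6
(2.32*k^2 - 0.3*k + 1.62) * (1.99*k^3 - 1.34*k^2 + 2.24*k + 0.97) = 4.6168*k^5 - 3.7058*k^4 + 8.8226*k^3 - 0.5924*k^2 + 3.3378*k + 1.5714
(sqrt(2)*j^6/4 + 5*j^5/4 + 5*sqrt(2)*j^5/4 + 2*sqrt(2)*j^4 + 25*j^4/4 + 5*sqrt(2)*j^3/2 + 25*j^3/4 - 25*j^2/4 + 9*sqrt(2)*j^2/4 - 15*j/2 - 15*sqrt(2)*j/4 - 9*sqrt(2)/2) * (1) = sqrt(2)*j^6/4 + 5*j^5/4 + 5*sqrt(2)*j^5/4 + 2*sqrt(2)*j^4 + 25*j^4/4 + 5*sqrt(2)*j^3/2 + 25*j^3/4 - 25*j^2/4 + 9*sqrt(2)*j^2/4 - 15*j/2 - 15*sqrt(2)*j/4 - 9*sqrt(2)/2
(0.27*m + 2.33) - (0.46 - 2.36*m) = 2.63*m + 1.87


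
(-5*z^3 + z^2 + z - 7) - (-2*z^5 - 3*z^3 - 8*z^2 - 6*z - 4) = 2*z^5 - 2*z^3 + 9*z^2 + 7*z - 3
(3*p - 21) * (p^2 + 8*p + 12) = 3*p^3 + 3*p^2 - 132*p - 252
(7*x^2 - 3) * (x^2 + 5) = 7*x^4 + 32*x^2 - 15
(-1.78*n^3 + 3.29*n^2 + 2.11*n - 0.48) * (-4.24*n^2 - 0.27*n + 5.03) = 7.5472*n^5 - 13.469*n^4 - 18.7881*n^3 + 18.0142*n^2 + 10.7429*n - 2.4144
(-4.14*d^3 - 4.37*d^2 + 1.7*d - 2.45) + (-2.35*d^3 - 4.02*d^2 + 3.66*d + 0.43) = -6.49*d^3 - 8.39*d^2 + 5.36*d - 2.02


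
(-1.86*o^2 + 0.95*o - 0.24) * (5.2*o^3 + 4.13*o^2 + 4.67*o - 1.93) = -9.672*o^5 - 2.7418*o^4 - 6.0107*o^3 + 7.0351*o^2 - 2.9543*o + 0.4632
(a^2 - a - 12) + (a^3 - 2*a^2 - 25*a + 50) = a^3 - a^2 - 26*a + 38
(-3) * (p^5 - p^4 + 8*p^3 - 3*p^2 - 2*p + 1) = -3*p^5 + 3*p^4 - 24*p^3 + 9*p^2 + 6*p - 3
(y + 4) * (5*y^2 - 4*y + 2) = 5*y^3 + 16*y^2 - 14*y + 8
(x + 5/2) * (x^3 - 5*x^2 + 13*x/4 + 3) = x^4 - 5*x^3/2 - 37*x^2/4 + 89*x/8 + 15/2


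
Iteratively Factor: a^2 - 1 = (a - 1)*(a + 1)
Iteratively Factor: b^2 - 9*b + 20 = (b - 4)*(b - 5)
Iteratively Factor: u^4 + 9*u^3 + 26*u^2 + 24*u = (u + 3)*(u^3 + 6*u^2 + 8*u) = (u + 3)*(u + 4)*(u^2 + 2*u) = u*(u + 3)*(u + 4)*(u + 2)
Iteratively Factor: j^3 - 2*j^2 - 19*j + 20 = (j - 1)*(j^2 - j - 20) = (j - 1)*(j + 4)*(j - 5)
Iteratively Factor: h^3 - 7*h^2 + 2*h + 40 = (h - 4)*(h^2 - 3*h - 10) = (h - 4)*(h + 2)*(h - 5)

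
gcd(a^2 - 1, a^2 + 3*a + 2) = a + 1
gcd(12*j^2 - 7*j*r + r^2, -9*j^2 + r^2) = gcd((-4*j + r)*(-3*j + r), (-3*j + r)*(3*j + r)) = -3*j + r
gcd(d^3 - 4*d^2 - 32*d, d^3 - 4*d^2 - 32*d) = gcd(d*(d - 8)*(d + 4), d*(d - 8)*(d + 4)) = d^3 - 4*d^2 - 32*d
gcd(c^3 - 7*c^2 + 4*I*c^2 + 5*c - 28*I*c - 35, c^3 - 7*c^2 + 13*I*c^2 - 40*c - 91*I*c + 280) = c^2 + c*(-7 + 5*I) - 35*I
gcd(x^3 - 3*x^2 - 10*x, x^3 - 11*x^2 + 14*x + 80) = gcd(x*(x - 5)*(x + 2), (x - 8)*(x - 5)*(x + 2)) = x^2 - 3*x - 10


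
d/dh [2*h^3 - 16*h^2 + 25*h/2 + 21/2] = 6*h^2 - 32*h + 25/2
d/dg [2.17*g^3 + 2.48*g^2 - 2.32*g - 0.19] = 6.51*g^2 + 4.96*g - 2.32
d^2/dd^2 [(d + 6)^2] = 2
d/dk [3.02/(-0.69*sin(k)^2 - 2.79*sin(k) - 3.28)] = (4.1676*sin(k) + 8.4258)*cos(k)/(0.69*sin(k)^2 + 2.79*sin(k) + 3.28)^2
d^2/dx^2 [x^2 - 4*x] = 2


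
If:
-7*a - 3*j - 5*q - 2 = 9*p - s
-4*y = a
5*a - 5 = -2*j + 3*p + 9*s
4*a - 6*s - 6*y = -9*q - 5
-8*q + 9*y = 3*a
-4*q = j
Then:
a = 3488/4247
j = 9156/4247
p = -5070/4247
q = -2289/4247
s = 3303/4247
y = -872/4247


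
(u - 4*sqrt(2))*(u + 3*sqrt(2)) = u^2 - sqrt(2)*u - 24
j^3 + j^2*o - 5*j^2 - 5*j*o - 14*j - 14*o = (j - 7)*(j + 2)*(j + o)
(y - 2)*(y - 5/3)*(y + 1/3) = y^3 - 10*y^2/3 + 19*y/9 + 10/9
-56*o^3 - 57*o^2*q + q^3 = (-8*o + q)*(o + q)*(7*o + q)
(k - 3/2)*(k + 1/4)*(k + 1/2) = k^3 - 3*k^2/4 - k - 3/16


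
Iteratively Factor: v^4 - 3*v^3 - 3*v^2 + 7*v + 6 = (v + 1)*(v^3 - 4*v^2 + v + 6) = (v - 2)*(v + 1)*(v^2 - 2*v - 3) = (v - 3)*(v - 2)*(v + 1)*(v + 1)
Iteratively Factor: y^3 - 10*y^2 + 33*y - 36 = (y - 3)*(y^2 - 7*y + 12) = (y - 3)^2*(y - 4)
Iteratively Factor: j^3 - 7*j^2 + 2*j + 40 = (j - 4)*(j^2 - 3*j - 10) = (j - 4)*(j + 2)*(j - 5)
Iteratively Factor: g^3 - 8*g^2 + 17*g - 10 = (g - 5)*(g^2 - 3*g + 2) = (g - 5)*(g - 2)*(g - 1)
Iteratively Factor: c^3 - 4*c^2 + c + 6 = (c - 3)*(c^2 - c - 2) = (c - 3)*(c - 2)*(c + 1)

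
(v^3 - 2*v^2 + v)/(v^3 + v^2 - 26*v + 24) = v*(v - 1)/(v^2 + 2*v - 24)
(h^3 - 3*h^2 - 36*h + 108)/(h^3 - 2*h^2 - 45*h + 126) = (h + 6)/(h + 7)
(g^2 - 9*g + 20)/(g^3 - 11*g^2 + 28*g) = (g - 5)/(g*(g - 7))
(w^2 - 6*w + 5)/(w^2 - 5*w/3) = 3*(w^2 - 6*w + 5)/(w*(3*w - 5))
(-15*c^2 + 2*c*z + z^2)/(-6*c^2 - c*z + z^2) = (5*c + z)/(2*c + z)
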